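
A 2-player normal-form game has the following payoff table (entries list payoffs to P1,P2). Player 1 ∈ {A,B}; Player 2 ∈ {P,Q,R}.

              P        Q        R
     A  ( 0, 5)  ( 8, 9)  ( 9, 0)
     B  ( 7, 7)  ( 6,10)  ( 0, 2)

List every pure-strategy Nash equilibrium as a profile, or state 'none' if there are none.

(A,P): not NE [P1→B gives 7>0; P2→Q gives 9>5]
(A,Q): NE
(A,R): not NE [P2→Q gives 9>0]
(B,P): not NE [P2→Q gives 10>7]
(B,Q): not NE [P1→A gives 8>6]
(B,R): not NE [P1→A gives 9>0; P2→Q gives 10>2]

PSNE = {(A,Q)}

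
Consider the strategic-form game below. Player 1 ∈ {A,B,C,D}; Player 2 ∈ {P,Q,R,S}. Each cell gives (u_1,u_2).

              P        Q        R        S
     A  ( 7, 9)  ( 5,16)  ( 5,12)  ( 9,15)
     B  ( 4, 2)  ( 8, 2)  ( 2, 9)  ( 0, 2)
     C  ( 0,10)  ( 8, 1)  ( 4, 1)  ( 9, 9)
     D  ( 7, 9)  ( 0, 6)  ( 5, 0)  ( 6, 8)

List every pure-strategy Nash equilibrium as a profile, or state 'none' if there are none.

Nash profiles: (D,P)

(A,P): not NE [P2→Q gives 16>9]
(A,Q): not NE [P1→C gives 8>5]
(A,R): not NE [P2→Q gives 16>12]
(A,S): not NE [P2→Q gives 16>15]
(B,P): not NE [P1→D gives 7>4; P2→R gives 9>2]
(B,Q): not NE [P2→R gives 9>2]
(B,R): not NE [P1→D gives 5>2]
(B,S): not NE [P1→C gives 9>0; P2→R gives 9>2]
(C,P): not NE [P1→D gives 7>0]
(C,Q): not NE [P2→P gives 10>1]
(C,R): not NE [P1→D gives 5>4; P2→P gives 10>1]
(C,S): not NE [P2→P gives 10>9]
(D,P): NE
(D,Q): not NE [P1→C gives 8>0; P2→P gives 9>6]
(D,R): not NE [P2→P gives 9>0]
(D,S): not NE [P1→C gives 9>6; P2→P gives 9>8]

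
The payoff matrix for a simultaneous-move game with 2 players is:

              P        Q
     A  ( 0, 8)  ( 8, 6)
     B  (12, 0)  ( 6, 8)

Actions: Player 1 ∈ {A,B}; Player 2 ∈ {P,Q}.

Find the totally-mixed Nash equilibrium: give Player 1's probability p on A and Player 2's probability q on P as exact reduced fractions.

P1 mixes 4/5 on A; P2 mixes 1/7 on P

P1 indiff ⇒ q·0+(1-q)·8 = q·12+(1-q)·6 ⇒ q(-12) = (1-q)(-2) ⇒ q = 1/7
P2 indiff ⇒ p·8+(1-p)·0 = p·6+(1-p)·8 ⇒ p(2) = (1-p)(8) ⇒ p = 4/5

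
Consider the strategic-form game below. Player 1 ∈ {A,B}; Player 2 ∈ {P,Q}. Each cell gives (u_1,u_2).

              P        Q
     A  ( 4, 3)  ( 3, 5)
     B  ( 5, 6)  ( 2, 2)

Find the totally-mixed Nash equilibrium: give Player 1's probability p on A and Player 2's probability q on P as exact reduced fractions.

P1 indiff ⇒ q·4+(1-q)·3 = q·5+(1-q)·2 ⇒ q(-1) = (1-q)(-1) ⇒ q = 1/2
P2 indiff ⇒ p·3+(1-p)·6 = p·5+(1-p)·2 ⇒ p(-2) = (1-p)(-4) ⇒ p = 2/3

P1 mixes 2/3 on A; P2 mixes 1/2 on P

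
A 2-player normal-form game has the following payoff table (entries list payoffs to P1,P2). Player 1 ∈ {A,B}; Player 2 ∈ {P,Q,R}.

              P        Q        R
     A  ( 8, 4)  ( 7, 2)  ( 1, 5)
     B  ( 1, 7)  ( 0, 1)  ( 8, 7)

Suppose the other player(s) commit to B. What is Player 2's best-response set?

u_2(P vs B) = 7
u_2(Q vs B) = 1
u_2(R vs B) = 7
max payoff 7 at {P,R}

BR_2 = {P,R}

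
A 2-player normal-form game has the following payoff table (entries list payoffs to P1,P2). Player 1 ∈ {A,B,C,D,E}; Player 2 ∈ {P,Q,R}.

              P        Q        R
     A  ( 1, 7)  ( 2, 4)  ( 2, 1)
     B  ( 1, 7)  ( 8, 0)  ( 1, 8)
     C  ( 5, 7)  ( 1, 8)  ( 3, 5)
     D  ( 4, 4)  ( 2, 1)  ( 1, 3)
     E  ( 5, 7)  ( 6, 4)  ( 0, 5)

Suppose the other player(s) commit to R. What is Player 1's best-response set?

argmax u_1 = {C}

u_1(A vs R) = 2
u_1(B vs R) = 1
u_1(C vs R) = 3
u_1(D vs R) = 1
u_1(E vs R) = 0
max payoff 3 at {C}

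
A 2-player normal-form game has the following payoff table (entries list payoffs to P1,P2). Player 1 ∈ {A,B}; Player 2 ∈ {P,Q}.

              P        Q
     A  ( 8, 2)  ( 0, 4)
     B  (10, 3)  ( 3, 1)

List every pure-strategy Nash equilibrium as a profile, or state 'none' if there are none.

(A,P): not NE [P1→B gives 10>8; P2→Q gives 4>2]
(A,Q): not NE [P1→B gives 3>0]
(B,P): NE
(B,Q): not NE [P2→P gives 3>1]

PSNE = {(B,P)}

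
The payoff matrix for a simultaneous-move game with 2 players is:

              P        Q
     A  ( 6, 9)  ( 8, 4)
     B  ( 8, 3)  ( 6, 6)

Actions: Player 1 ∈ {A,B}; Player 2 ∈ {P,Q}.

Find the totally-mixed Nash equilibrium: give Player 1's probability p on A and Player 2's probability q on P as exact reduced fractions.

P1 indiff ⇒ q·6+(1-q)·8 = q·8+(1-q)·6 ⇒ q(-2) = (1-q)(-2) ⇒ q = 1/2
P2 indiff ⇒ p·9+(1-p)·3 = p·4+(1-p)·6 ⇒ p(5) = (1-p)(3) ⇒ p = 3/8

p=3/8, q=1/2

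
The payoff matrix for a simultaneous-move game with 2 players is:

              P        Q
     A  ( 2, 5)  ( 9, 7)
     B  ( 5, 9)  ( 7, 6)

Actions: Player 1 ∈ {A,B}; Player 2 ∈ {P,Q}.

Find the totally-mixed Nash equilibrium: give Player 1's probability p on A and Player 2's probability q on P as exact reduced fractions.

P1 indiff ⇒ q·2+(1-q)·9 = q·5+(1-q)·7 ⇒ q(-3) = (1-q)(-2) ⇒ q = 2/5
P2 indiff ⇒ p·5+(1-p)·9 = p·7+(1-p)·6 ⇒ p(-2) = (1-p)(-3) ⇒ p = 3/5

(p,q) = (3/5, 2/5)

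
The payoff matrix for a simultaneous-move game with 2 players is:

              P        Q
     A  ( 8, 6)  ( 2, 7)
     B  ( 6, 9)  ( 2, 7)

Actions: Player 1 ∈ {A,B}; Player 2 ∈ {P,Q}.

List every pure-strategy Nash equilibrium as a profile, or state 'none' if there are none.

(A,P): not NE [P2→Q gives 7>6]
(A,Q): NE
(B,P): not NE [P1→A gives 8>6]
(B,Q): not NE [P2→P gives 9>7]

NE set: (A,Q)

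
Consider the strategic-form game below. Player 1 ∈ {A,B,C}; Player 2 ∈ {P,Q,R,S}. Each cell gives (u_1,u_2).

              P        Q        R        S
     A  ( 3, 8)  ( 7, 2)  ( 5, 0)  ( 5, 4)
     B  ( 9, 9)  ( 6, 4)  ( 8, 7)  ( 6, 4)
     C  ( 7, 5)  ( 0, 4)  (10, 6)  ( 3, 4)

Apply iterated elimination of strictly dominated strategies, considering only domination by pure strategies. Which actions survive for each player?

IESDS → P1:{B,C} P2:{P,R}

P2 drop Q (P beats it: A:8>2 B:9>4 C:5>4)
P1 drop A (B beats it: P:9>3 R:8>5 S:6>5)
P2 drop S (P beats it: B:9>4 C:5>4)
P1→{B,C} P2→{P,R}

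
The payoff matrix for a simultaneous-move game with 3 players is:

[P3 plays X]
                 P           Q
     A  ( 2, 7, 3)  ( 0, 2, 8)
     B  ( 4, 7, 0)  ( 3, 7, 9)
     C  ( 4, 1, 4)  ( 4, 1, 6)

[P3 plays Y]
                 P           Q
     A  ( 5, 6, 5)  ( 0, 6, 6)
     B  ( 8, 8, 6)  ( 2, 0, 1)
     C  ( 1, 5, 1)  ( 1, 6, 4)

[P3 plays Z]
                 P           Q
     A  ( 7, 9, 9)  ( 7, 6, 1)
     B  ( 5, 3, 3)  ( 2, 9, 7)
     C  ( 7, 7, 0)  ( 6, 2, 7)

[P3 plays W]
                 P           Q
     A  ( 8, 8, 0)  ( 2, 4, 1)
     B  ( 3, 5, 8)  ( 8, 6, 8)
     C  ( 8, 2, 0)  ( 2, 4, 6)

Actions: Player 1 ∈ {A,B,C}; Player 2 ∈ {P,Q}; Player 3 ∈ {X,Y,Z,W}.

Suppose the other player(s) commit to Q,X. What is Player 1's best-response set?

u_1(A vs Q,X) = 0
u_1(B vs Q,X) = 3
u_1(C vs Q,X) = 4
max payoff 4 at {C}

argmax u_1 = {C}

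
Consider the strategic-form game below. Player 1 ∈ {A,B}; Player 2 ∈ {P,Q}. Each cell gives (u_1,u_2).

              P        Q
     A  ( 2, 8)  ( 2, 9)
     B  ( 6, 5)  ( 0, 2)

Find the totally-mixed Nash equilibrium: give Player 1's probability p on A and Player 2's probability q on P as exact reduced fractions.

P1 mixes 3/4 on A; P2 mixes 1/3 on P

P1 indiff ⇒ q·2+(1-q)·2 = q·6+(1-q)·0 ⇒ q(-4) = (1-q)(-2) ⇒ q = 1/3
P2 indiff ⇒ p·8+(1-p)·5 = p·9+(1-p)·2 ⇒ p(-1) = (1-p)(-3) ⇒ p = 3/4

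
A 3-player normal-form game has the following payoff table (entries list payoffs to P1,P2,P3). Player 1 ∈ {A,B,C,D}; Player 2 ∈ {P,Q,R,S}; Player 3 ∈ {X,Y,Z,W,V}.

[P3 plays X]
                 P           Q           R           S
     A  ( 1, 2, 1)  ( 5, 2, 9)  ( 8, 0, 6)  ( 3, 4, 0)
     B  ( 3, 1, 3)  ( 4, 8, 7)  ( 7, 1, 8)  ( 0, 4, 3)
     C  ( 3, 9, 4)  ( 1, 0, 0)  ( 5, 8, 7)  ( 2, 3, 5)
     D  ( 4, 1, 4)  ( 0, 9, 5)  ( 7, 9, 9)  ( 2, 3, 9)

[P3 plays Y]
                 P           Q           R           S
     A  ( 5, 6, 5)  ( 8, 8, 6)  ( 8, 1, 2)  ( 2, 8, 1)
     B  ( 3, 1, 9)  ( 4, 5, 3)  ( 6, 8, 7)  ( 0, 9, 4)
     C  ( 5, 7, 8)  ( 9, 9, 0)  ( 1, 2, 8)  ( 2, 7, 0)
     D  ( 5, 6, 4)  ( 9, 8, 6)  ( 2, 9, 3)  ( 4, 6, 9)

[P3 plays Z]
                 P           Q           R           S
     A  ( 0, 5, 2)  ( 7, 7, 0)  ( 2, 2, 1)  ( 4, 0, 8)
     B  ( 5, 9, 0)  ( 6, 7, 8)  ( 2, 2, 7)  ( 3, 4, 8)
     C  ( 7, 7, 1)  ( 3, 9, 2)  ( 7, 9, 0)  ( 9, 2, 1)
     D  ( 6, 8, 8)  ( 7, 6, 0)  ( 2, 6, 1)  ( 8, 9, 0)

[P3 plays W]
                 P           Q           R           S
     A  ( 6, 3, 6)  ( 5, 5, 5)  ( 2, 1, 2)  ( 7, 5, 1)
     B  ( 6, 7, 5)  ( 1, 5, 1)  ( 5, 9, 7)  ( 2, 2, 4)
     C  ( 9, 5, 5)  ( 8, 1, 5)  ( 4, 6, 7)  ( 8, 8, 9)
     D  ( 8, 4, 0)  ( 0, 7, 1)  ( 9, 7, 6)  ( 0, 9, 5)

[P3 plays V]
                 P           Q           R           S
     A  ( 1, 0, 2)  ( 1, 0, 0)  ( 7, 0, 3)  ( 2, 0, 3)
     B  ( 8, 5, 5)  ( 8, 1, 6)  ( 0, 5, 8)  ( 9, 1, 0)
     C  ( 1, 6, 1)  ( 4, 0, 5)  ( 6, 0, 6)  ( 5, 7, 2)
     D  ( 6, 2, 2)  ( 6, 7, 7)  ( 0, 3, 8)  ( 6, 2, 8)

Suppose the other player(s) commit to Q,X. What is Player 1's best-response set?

BR_1 = {A}

u_1(A vs Q,X) = 5
u_1(B vs Q,X) = 4
u_1(C vs Q,X) = 1
u_1(D vs Q,X) = 0
max payoff 5 at {A}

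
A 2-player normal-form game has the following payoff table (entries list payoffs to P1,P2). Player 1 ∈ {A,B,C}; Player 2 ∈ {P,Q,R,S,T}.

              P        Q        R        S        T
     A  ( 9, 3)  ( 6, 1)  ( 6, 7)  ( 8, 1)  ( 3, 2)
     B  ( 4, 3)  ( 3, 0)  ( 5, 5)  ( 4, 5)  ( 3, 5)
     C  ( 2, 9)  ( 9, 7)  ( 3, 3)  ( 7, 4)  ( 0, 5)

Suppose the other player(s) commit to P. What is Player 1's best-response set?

P1 best: {A}

u_1(A vs P) = 9
u_1(B vs P) = 4
u_1(C vs P) = 2
max payoff 9 at {A}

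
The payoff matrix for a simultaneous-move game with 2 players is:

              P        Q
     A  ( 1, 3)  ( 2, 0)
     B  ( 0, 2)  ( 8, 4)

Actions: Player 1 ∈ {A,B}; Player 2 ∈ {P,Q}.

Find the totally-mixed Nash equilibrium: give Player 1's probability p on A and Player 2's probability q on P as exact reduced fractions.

p=2/5, q=6/7

P1 indiff ⇒ q·1+(1-q)·2 = q·0+(1-q)·8 ⇒ q(1) = (1-q)(6) ⇒ q = 6/7
P2 indiff ⇒ p·3+(1-p)·2 = p·0+(1-p)·4 ⇒ p(3) = (1-p)(2) ⇒ p = 2/5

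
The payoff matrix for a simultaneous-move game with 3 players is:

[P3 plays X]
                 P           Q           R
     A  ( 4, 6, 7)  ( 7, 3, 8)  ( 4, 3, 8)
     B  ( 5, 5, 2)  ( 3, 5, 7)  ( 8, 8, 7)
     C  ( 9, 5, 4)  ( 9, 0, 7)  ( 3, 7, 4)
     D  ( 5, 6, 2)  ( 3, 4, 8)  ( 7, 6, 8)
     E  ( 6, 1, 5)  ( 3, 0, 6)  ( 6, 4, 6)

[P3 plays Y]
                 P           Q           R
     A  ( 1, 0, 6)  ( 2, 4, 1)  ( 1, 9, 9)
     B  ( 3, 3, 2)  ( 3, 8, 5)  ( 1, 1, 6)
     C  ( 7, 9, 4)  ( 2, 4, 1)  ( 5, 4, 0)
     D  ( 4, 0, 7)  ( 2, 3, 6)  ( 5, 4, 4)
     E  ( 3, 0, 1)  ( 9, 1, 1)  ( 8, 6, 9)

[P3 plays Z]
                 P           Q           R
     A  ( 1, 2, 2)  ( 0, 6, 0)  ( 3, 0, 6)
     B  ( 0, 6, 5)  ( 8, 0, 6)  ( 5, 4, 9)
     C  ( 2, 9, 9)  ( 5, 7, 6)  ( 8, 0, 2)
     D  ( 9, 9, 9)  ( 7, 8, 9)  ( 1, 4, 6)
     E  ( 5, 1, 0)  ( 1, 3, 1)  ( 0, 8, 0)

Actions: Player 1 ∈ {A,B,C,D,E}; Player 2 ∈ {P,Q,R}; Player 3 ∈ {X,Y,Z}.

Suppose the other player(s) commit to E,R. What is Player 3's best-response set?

BR_3 = {Y}

u_3(X vs E,R) = 6
u_3(Y vs E,R) = 9
u_3(Z vs E,R) = 0
max payoff 9 at {Y}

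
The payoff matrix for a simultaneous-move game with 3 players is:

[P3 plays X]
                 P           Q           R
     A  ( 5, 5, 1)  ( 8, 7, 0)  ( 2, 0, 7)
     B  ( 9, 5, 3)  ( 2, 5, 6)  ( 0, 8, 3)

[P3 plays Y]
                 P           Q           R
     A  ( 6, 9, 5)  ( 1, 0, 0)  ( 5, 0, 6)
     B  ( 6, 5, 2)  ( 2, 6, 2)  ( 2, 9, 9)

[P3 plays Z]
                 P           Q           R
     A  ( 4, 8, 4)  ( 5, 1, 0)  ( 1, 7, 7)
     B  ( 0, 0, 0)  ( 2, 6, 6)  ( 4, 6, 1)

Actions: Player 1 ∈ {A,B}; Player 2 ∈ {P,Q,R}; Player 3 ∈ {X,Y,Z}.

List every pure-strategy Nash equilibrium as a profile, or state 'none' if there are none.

NE set: (A,P,Y), (A,Q,X)

(A,P,X): not NE [P1→B gives 9>5; P2→Q gives 7>5; P3→Y gives 5>1]
(A,P,Y): NE
(A,P,Z): not NE [P3→Y gives 5>4]
(A,Q,X): NE
(A,Q,Y): not NE [P1→B gives 2>1; P2→P gives 9>0]
(A,Q,Z): not NE [P2→P gives 8>1]
(A,R,X): not NE [P2→Q gives 7>0]
(A,R,Y): not NE [P2→P gives 9>0; P3→Z gives 7>6]
(A,R,Z): not NE [P1→B gives 4>1; P2→P gives 8>7]
(B,P,X): not NE [P2→R gives 8>5]
(B,P,Y): not NE [P2→R gives 9>5; P3→X gives 3>2]
(B,P,Z): not NE [P1→A gives 4>0; P2→R gives 6>0; P3→X gives 3>0]
(B,Q,X): not NE [P1→A gives 8>2; P2→R gives 8>5]
(B,Q,Y): not NE [P2→R gives 9>6; P3→Z gives 6>2]
(B,Q,Z): not NE [P1→A gives 5>2]
(B,R,X): not NE [P1→A gives 2>0; P3→Y gives 9>3]
(B,R,Y): not NE [P1→A gives 5>2]
(B,R,Z): not NE [P3→Y gives 9>1]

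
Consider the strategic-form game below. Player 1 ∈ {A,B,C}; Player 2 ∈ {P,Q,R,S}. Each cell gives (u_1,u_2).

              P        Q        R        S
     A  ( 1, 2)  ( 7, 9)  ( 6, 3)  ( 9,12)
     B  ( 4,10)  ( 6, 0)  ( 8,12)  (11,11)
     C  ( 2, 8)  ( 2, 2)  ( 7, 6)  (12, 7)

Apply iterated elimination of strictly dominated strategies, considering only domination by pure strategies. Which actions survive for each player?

Survivors P1:{B,C} P2:{P,R,S}

P2 drop Q (S beats it: A:12>9 B:11>0 C:7>2)
P1 drop A (B beats it: P:4>1 R:8>6 S:11>9)
P1→{B,C} P2→{P,R,S}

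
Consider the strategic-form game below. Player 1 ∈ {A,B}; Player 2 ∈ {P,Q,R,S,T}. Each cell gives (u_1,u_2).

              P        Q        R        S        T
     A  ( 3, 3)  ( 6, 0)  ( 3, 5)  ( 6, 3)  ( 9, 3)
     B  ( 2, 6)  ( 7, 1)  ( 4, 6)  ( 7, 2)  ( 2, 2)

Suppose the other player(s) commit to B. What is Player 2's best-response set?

u_2(P vs B) = 6
u_2(Q vs B) = 1
u_2(R vs B) = 6
u_2(S vs B) = 2
u_2(T vs B) = 2
max payoff 6 at {P,R}

argmax u_2 = {P,R}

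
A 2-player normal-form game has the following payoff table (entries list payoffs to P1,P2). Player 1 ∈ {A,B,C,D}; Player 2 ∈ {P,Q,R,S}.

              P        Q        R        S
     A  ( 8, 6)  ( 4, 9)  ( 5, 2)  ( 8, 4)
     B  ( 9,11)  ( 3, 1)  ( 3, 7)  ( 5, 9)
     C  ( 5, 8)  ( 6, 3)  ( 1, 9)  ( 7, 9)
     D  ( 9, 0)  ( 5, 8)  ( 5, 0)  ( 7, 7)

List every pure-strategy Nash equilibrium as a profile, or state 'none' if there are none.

(A,P): not NE [P1→D gives 9>8; P2→Q gives 9>6]
(A,Q): not NE [P1→C gives 6>4]
(A,R): not NE [P2→Q gives 9>2]
(A,S): not NE [P2→Q gives 9>4]
(B,P): NE
(B,Q): not NE [P1→C gives 6>3; P2→P gives 11>1]
(B,R): not NE [P1→D gives 5>3; P2→P gives 11>7]
(B,S): not NE [P1→A gives 8>5; P2→P gives 11>9]
(C,P): not NE [P1→D gives 9>5; P2→S gives 9>8]
(C,Q): not NE [P2→S gives 9>3]
(C,R): not NE [P1→D gives 5>1]
(C,S): not NE [P1→A gives 8>7]
(D,P): not NE [P2→Q gives 8>0]
(D,Q): not NE [P1→C gives 6>5]
(D,R): not NE [P2→Q gives 8>0]
(D,S): not NE [P1→A gives 8>7; P2→Q gives 8>7]

Nash profiles: (B,P)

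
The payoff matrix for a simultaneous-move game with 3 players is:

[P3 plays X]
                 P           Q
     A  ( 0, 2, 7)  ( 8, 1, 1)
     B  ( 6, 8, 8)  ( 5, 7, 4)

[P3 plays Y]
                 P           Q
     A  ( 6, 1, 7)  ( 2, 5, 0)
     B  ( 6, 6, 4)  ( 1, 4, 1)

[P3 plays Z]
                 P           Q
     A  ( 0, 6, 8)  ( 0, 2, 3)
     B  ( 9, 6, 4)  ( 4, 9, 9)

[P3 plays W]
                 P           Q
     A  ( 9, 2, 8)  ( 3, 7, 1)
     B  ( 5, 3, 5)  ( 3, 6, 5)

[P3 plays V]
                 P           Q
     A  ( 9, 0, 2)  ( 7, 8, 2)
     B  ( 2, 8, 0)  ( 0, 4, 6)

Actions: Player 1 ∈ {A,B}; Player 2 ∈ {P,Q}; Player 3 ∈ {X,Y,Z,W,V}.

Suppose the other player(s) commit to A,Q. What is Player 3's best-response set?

u_3(X vs A,Q) = 1
u_3(Y vs A,Q) = 0
u_3(Z vs A,Q) = 3
u_3(W vs A,Q) = 1
u_3(V vs A,Q) = 2
max payoff 3 at {Z}

P3 best: {Z}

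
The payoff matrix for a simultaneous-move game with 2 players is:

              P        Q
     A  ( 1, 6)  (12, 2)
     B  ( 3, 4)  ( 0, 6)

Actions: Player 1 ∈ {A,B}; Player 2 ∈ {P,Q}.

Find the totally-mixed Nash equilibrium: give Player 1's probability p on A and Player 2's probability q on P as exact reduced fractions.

(p,q) = (1/3, 6/7)

P1 indiff ⇒ q·1+(1-q)·12 = q·3+(1-q)·0 ⇒ q(-2) = (1-q)(-12) ⇒ q = 6/7
P2 indiff ⇒ p·6+(1-p)·4 = p·2+(1-p)·6 ⇒ p(4) = (1-p)(2) ⇒ p = 1/3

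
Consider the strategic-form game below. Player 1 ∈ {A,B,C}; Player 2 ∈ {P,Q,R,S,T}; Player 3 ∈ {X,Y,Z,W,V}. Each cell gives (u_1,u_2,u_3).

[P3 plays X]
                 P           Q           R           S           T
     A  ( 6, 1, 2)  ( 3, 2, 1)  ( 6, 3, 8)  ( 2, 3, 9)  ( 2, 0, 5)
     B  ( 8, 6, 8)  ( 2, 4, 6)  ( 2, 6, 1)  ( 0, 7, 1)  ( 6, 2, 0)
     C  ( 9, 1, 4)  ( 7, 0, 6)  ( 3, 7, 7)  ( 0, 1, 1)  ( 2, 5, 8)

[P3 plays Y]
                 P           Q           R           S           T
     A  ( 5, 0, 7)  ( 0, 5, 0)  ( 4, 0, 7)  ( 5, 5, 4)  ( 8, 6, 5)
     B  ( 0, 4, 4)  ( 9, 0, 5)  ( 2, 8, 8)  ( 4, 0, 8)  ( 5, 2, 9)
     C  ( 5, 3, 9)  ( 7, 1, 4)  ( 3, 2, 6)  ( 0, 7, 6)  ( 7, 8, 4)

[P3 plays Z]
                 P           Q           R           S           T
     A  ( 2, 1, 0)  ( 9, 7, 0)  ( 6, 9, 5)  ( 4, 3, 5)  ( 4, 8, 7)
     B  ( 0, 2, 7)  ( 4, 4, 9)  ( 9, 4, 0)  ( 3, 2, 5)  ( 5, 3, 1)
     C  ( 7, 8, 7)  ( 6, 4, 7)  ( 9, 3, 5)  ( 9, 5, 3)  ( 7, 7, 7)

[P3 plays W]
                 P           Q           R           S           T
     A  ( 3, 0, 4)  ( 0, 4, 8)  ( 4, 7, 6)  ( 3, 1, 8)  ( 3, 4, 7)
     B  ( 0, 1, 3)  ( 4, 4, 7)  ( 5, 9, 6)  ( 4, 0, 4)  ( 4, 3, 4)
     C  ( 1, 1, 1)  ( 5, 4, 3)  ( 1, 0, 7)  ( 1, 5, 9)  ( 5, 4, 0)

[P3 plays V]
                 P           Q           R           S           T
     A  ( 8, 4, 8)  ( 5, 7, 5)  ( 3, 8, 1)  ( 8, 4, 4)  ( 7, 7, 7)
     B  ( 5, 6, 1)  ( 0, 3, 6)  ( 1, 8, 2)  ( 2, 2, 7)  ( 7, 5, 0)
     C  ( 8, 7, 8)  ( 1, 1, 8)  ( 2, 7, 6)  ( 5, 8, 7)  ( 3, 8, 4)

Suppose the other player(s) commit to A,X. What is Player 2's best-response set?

u_2(P vs A,X) = 1
u_2(Q vs A,X) = 2
u_2(R vs A,X) = 3
u_2(S vs A,X) = 3
u_2(T vs A,X) = 0
max payoff 3 at {R,S}

argmax u_2 = {R,S}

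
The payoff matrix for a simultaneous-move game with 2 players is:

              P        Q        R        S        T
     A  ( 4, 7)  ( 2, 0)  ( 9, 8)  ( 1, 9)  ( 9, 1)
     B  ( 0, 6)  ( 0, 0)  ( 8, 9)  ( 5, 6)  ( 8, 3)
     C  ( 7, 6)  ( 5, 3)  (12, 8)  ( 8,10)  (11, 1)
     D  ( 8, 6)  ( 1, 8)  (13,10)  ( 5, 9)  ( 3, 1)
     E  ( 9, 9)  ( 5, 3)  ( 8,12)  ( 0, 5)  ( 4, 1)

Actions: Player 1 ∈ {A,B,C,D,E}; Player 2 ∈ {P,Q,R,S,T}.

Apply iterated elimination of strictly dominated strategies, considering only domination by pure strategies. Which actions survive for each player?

P1 drop A (C beats it: P:7>4 Q:5>2 R:12>9 S:8>1 T:11>9)
P1 drop B (C beats it: P:7>0 Q:5>0 R:12>8 S:8>5 T:11>8)
P2 drop P (R beats it: C:8>6 D:10>6 E:12>9)
P2 drop Q (R beats it: C:8>3 D:10>8 E:12>3)
P1 drop E (C beats it: R:12>8 S:8>0 T:11>4)
P2 drop T (R beats it: C:8>1 D:10>1)
P1→{C,D} P2→{R,S}

Remaining: P1:{C,D} P2:{R,S}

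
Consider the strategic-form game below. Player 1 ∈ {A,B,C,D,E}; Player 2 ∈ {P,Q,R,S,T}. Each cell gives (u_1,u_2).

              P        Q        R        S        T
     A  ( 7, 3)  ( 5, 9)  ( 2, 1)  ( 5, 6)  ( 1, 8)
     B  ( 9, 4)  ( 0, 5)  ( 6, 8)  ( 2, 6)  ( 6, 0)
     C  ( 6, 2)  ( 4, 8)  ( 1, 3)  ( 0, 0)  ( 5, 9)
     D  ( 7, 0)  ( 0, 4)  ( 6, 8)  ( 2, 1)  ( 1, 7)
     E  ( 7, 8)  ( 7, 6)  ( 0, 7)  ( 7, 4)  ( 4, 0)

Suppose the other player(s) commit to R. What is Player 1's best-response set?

u_1(A vs R) = 2
u_1(B vs R) = 6
u_1(C vs R) = 1
u_1(D vs R) = 6
u_1(E vs R) = 0
max payoff 6 at {B,D}

BR_1 = {B,D}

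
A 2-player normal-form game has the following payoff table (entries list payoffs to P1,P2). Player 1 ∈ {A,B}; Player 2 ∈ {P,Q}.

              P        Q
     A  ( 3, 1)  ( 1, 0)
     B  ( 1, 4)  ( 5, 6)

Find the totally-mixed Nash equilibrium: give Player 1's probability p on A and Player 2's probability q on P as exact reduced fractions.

P1 indiff ⇒ q·3+(1-q)·1 = q·1+(1-q)·5 ⇒ q(2) = (1-q)(4) ⇒ q = 2/3
P2 indiff ⇒ p·1+(1-p)·4 = p·0+(1-p)·6 ⇒ p(1) = (1-p)(2) ⇒ p = 2/3

(p,q) = (2/3, 2/3)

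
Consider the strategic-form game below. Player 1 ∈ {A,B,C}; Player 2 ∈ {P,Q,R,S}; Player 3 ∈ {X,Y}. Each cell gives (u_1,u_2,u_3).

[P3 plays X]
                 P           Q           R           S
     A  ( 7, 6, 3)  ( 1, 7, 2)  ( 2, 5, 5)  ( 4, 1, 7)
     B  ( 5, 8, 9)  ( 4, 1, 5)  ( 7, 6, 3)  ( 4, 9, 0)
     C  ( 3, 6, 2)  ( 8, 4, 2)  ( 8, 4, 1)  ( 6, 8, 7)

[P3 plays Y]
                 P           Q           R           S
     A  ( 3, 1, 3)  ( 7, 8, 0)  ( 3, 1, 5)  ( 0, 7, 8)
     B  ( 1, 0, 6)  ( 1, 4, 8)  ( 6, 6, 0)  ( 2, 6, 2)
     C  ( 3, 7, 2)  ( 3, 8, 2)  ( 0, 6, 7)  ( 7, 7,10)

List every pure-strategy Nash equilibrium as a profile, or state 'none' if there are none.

(A,P,X): not NE [P2→Q gives 7>6]
(A,P,Y): not NE [P2→Q gives 8>1]
(A,Q,X): not NE [P1→C gives 8>1]
(A,Q,Y): not NE [P3→X gives 2>0]
(A,R,X): not NE [P1→C gives 8>2; P2→Q gives 7>5]
(A,R,Y): not NE [P1→B gives 6>3; P2→Q gives 8>1]
(A,S,X): not NE [P1→C gives 6>4; P2→Q gives 7>1; P3→Y gives 8>7]
(A,S,Y): not NE [P1→C gives 7>0; P2→Q gives 8>7]
(B,P,X): not NE [P1→A gives 7>5; P2→S gives 9>8]
(B,P,Y): not NE [P1→C gives 3>1; P2→S gives 6>0; P3→X gives 9>6]
(B,Q,X): not NE [P1→C gives 8>4; P2→S gives 9>1; P3→Y gives 8>5]
(B,Q,Y): not NE [P1→A gives 7>1; P2→S gives 6>4]
(B,R,X): not NE [P1→C gives 8>7; P2→S gives 9>6]
(B,R,Y): not NE [P3→X gives 3>0]
(B,S,X): not NE [P1→C gives 6>4; P3→Y gives 2>0]
(B,S,Y): not NE [P1→C gives 7>2]
(C,P,X): not NE [P1→A gives 7>3; P2→S gives 8>6]
(C,P,Y): not NE [P2→Q gives 8>7]
(C,Q,X): not NE [P2→S gives 8>4]
(C,Q,Y): not NE [P1→A gives 7>3]
(C,R,X): not NE [P2→S gives 8>4; P3→Y gives 7>1]
(C,R,Y): not NE [P1→B gives 6>0; P2→Q gives 8>6]
(C,S,X): not NE [P3→Y gives 10>7]
(C,S,Y): not NE [P2→Q gives 8>7]

PSNE: ∅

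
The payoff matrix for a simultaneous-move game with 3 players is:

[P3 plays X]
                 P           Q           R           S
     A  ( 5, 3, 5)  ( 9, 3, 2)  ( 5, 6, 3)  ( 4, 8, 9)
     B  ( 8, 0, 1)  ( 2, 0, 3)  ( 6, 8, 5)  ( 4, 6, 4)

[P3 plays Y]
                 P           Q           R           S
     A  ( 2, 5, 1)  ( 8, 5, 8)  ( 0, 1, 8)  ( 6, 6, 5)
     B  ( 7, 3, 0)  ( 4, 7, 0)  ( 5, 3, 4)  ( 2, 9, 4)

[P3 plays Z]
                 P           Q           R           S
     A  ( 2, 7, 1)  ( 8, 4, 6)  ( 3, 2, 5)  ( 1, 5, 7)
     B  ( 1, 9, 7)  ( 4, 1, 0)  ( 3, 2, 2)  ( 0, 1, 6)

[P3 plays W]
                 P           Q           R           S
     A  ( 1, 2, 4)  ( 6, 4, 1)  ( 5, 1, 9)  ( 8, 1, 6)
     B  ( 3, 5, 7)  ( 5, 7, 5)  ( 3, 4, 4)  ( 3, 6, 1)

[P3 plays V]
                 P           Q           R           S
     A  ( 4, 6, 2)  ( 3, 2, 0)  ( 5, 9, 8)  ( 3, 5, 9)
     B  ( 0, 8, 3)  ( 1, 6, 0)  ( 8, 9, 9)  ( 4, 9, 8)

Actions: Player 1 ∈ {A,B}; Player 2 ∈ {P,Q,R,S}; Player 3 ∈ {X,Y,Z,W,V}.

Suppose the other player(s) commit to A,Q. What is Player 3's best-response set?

u_3(X vs A,Q) = 2
u_3(Y vs A,Q) = 8
u_3(Z vs A,Q) = 6
u_3(W vs A,Q) = 1
u_3(V vs A,Q) = 0
max payoff 8 at {Y}

P3 best: {Y}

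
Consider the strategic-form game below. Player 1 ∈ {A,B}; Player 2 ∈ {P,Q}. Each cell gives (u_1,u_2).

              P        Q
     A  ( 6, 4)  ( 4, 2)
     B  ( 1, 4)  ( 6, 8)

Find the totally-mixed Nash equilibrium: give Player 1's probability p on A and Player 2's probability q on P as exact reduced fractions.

P1 indiff ⇒ q·6+(1-q)·4 = q·1+(1-q)·6 ⇒ q(5) = (1-q)(2) ⇒ q = 2/7
P2 indiff ⇒ p·4+(1-p)·4 = p·2+(1-p)·8 ⇒ p(2) = (1-p)(4) ⇒ p = 2/3

P1 mixes 2/3 on A; P2 mixes 2/7 on P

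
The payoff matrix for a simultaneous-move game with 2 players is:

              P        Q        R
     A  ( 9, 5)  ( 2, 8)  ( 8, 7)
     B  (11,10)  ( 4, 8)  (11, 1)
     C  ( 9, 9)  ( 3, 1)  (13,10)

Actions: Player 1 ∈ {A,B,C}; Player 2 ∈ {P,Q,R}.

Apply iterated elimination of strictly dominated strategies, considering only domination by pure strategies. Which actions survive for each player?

P1 drop A (B beats it: P:11>9 Q:4>2 R:11>8)
P2 drop Q (P beats it: B:10>8 C:9>1)
P1→{B,C} P2→{P,R}

Survivors P1:{B,C} P2:{P,R}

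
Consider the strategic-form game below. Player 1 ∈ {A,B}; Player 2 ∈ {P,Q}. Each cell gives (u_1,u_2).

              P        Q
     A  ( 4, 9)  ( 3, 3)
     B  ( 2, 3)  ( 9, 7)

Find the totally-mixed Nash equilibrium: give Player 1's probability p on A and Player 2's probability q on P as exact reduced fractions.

P1 indiff ⇒ q·4+(1-q)·3 = q·2+(1-q)·9 ⇒ q(2) = (1-q)(6) ⇒ q = 3/4
P2 indiff ⇒ p·9+(1-p)·3 = p·3+(1-p)·7 ⇒ p(6) = (1-p)(4) ⇒ p = 2/5

p=2/5, q=3/4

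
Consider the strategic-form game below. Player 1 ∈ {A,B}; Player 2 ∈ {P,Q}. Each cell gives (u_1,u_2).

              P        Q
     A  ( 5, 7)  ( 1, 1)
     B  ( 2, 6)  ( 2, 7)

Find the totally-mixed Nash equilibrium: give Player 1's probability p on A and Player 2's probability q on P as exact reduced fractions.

P1 indiff ⇒ q·5+(1-q)·1 = q·2+(1-q)·2 ⇒ q(3) = (1-q)(1) ⇒ q = 1/4
P2 indiff ⇒ p·7+(1-p)·6 = p·1+(1-p)·7 ⇒ p(6) = (1-p)(1) ⇒ p = 1/7

p=1/7, q=1/4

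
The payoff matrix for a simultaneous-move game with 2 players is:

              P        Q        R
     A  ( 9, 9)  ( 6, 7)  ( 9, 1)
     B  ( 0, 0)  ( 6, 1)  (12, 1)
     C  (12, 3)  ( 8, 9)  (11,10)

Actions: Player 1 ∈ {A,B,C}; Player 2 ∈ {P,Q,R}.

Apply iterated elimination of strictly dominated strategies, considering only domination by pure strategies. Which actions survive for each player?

IESDS → P1:{B,C} P2:{Q,R}

P1 drop A (C beats it: P:12>9 Q:8>6 R:11>9)
P2 drop P (Q beats it: B:1>0 C:9>3)
P1→{B,C} P2→{Q,R}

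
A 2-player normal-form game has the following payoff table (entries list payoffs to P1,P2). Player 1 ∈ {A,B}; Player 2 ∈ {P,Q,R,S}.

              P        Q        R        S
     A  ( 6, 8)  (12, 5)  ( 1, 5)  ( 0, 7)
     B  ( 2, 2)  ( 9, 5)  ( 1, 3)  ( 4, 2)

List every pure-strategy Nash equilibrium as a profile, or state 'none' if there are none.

(A,P): NE
(A,Q): not NE [P2→P gives 8>5]
(A,R): not NE [P2→P gives 8>5]
(A,S): not NE [P1→B gives 4>0; P2→P gives 8>7]
(B,P): not NE [P1→A gives 6>2; P2→Q gives 5>2]
(B,Q): not NE [P1→A gives 12>9]
(B,R): not NE [P2→Q gives 5>3]
(B,S): not NE [P2→Q gives 5>2]

NE set: (A,P)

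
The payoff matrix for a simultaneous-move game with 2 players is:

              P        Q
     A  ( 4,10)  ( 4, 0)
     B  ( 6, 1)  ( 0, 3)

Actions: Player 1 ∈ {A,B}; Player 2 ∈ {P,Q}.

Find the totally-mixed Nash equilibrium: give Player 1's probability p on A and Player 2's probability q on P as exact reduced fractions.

P1 indiff ⇒ q·4+(1-q)·4 = q·6+(1-q)·0 ⇒ q(-2) = (1-q)(-4) ⇒ q = 2/3
P2 indiff ⇒ p·10+(1-p)·1 = p·0+(1-p)·3 ⇒ p(10) = (1-p)(2) ⇒ p = 1/6

p=1/6, q=2/3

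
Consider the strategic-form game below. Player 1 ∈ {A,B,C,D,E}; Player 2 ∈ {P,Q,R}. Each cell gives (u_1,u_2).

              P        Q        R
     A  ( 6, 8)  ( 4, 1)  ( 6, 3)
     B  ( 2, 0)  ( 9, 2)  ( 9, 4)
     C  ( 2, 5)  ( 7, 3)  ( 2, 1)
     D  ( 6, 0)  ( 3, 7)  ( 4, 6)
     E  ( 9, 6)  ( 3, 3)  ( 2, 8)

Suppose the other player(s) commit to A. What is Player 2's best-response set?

u_2(P vs A) = 8
u_2(Q vs A) = 1
u_2(R vs A) = 3
max payoff 8 at {P}

P2 best: {P}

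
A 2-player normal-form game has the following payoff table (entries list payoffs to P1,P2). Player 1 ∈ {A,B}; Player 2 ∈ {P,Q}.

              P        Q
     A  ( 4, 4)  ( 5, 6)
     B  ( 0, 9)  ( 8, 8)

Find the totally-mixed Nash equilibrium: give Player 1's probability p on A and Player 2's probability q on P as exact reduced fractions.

P1 indiff ⇒ q·4+(1-q)·5 = q·0+(1-q)·8 ⇒ q(4) = (1-q)(3) ⇒ q = 3/7
P2 indiff ⇒ p·4+(1-p)·9 = p·6+(1-p)·8 ⇒ p(-2) = (1-p)(-1) ⇒ p = 1/3

(p,q) = (1/3, 3/7)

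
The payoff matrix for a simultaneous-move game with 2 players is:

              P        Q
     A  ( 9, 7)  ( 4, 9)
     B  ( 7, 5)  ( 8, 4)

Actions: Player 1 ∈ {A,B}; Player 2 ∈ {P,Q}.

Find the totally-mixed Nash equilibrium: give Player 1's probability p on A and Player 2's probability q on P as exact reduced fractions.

P1 indiff ⇒ q·9+(1-q)·4 = q·7+(1-q)·8 ⇒ q(2) = (1-q)(4) ⇒ q = 2/3
P2 indiff ⇒ p·7+(1-p)·5 = p·9+(1-p)·4 ⇒ p(-2) = (1-p)(-1) ⇒ p = 1/3

(p,q) = (1/3, 2/3)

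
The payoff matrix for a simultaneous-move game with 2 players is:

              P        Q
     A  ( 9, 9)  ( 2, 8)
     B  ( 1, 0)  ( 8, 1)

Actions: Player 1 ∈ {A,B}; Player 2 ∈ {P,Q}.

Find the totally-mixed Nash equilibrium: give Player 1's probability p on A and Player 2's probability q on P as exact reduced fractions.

(p,q) = (1/2, 3/7)

P1 indiff ⇒ q·9+(1-q)·2 = q·1+(1-q)·8 ⇒ q(8) = (1-q)(6) ⇒ q = 3/7
P2 indiff ⇒ p·9+(1-p)·0 = p·8+(1-p)·1 ⇒ p(1) = (1-p)(1) ⇒ p = 1/2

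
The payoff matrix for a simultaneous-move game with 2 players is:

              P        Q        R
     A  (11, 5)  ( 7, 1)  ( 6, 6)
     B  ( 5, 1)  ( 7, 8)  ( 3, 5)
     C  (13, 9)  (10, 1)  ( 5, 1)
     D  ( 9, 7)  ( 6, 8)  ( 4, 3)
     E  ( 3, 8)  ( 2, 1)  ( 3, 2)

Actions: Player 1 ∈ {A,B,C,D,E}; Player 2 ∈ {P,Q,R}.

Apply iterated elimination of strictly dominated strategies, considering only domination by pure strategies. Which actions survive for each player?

Remaining: P1:{A,C} P2:{P,R}

P1 drop B (C beats it: P:13>5 Q:10>7 R:5>3)
P1 drop D (A beats it: P:11>9 Q:7>6 R:6>4)
P1 drop E (A beats it: P:11>3 Q:7>2 R:6>3)
P2 drop Q (P beats it: A:5>1 C:9>1)
P1→{A,C} P2→{P,R}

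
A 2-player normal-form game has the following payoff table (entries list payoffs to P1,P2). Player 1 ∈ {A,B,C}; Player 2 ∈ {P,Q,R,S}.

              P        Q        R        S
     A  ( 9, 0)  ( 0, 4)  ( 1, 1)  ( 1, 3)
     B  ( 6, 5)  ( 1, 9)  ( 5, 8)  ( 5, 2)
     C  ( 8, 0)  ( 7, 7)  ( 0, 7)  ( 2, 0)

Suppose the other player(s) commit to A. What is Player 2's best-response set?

u_2(P vs A) = 0
u_2(Q vs A) = 4
u_2(R vs A) = 1
u_2(S vs A) = 3
max payoff 4 at {Q}

argmax u_2 = {Q}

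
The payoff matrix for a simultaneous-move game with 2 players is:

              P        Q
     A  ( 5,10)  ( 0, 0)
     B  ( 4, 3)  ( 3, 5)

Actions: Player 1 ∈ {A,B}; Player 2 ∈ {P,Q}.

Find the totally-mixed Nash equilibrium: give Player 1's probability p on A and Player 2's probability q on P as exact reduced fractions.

P1 mixes 1/6 on A; P2 mixes 3/4 on P

P1 indiff ⇒ q·5+(1-q)·0 = q·4+(1-q)·3 ⇒ q(1) = (1-q)(3) ⇒ q = 3/4
P2 indiff ⇒ p·10+(1-p)·3 = p·0+(1-p)·5 ⇒ p(10) = (1-p)(2) ⇒ p = 1/6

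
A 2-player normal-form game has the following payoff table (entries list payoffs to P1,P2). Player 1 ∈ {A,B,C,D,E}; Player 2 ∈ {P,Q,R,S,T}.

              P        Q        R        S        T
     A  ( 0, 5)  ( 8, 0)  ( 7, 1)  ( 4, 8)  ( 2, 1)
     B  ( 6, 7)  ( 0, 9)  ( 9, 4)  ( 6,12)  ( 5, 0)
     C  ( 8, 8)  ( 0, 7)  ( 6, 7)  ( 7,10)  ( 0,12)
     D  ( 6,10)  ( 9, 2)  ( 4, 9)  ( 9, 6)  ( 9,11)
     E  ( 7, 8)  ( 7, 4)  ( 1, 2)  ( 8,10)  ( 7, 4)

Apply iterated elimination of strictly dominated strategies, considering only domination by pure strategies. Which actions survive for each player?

P2 drop Q (S beats it: A:8>0 B:12>9 C:10>7 D:6>2 E:10>4)
P1 drop A (B beats it: P:6>0 R:9>7 S:6>4 T:5>2)
P2 drop R (P beats it: B:7>4 C:8>7 D:10>9 E:8>2)
P1 drop B (E beats it: P:7>6 S:8>6 T:7>5)
P1→{C,D,E} P2→{P,S,T}

Survivors P1:{C,D,E} P2:{P,S,T}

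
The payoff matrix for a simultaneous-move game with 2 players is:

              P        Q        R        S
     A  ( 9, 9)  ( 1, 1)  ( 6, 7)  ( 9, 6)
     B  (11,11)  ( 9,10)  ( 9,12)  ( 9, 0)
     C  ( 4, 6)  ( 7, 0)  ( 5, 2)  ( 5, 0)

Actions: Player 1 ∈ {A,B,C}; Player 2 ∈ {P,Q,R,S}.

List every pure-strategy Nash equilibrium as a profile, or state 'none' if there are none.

(A,P): not NE [P1→B gives 11>9]
(A,Q): not NE [P1→B gives 9>1; P2→P gives 9>1]
(A,R): not NE [P1→B gives 9>6; P2→P gives 9>7]
(A,S): not NE [P2→P gives 9>6]
(B,P): not NE [P2→R gives 12>11]
(B,Q): not NE [P2→R gives 12>10]
(B,R): NE
(B,S): not NE [P2→R gives 12>0]
(C,P): not NE [P1→B gives 11>4]
(C,Q): not NE [P1→B gives 9>7; P2→P gives 6>0]
(C,R): not NE [P1→B gives 9>5; P2→P gives 6>2]
(C,S): not NE [P1→B gives 9>5; P2→P gives 6>0]

PSNE = {(B,R)}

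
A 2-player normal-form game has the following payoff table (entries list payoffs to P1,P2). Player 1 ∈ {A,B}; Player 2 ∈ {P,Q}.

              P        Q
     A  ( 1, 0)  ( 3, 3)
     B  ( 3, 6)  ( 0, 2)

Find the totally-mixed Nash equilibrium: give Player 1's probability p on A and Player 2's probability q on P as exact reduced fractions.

P1 indiff ⇒ q·1+(1-q)·3 = q·3+(1-q)·0 ⇒ q(-2) = (1-q)(-3) ⇒ q = 3/5
P2 indiff ⇒ p·0+(1-p)·6 = p·3+(1-p)·2 ⇒ p(-3) = (1-p)(-4) ⇒ p = 4/7

P1 mixes 4/7 on A; P2 mixes 3/5 on P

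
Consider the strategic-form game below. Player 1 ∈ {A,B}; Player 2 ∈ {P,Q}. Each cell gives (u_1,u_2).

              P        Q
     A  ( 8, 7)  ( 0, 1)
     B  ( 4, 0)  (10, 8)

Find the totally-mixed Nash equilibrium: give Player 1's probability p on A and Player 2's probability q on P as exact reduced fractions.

(p,q) = (4/7, 5/7)

P1 indiff ⇒ q·8+(1-q)·0 = q·4+(1-q)·10 ⇒ q(4) = (1-q)(10) ⇒ q = 5/7
P2 indiff ⇒ p·7+(1-p)·0 = p·1+(1-p)·8 ⇒ p(6) = (1-p)(8) ⇒ p = 4/7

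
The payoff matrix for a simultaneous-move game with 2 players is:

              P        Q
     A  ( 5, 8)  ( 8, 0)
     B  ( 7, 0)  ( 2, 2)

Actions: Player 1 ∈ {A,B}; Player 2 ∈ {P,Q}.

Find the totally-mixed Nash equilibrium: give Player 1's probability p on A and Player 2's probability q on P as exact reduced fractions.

p=1/5, q=3/4

P1 indiff ⇒ q·5+(1-q)·8 = q·7+(1-q)·2 ⇒ q(-2) = (1-q)(-6) ⇒ q = 3/4
P2 indiff ⇒ p·8+(1-p)·0 = p·0+(1-p)·2 ⇒ p(8) = (1-p)(2) ⇒ p = 1/5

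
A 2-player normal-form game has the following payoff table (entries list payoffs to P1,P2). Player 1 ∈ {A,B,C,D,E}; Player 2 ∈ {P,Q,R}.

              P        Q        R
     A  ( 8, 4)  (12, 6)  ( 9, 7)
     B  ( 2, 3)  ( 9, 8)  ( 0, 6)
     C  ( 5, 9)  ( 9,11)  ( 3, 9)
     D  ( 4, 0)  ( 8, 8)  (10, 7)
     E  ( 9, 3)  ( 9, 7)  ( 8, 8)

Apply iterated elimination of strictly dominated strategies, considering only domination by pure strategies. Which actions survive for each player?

P1 drop B (A beats it: P:8>2 Q:12>9 R:9>0)
P1 drop C (A beats it: P:8>5 Q:12>9 R:9>3)
P2 drop P (Q beats it: A:6>4 D:8>0 E:7>3)
P1 drop E (A beats it: Q:12>9 R:9>8)
P1→{A,D} P2→{Q,R}

Survivors P1:{A,D} P2:{Q,R}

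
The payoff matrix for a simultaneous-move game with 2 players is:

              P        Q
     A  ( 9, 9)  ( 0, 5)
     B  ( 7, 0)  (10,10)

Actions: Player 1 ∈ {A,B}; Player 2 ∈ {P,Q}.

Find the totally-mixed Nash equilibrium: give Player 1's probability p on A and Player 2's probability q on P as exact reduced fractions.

P1 indiff ⇒ q·9+(1-q)·0 = q·7+(1-q)·10 ⇒ q(2) = (1-q)(10) ⇒ q = 5/6
P2 indiff ⇒ p·9+(1-p)·0 = p·5+(1-p)·10 ⇒ p(4) = (1-p)(10) ⇒ p = 5/7

(p,q) = (5/7, 5/6)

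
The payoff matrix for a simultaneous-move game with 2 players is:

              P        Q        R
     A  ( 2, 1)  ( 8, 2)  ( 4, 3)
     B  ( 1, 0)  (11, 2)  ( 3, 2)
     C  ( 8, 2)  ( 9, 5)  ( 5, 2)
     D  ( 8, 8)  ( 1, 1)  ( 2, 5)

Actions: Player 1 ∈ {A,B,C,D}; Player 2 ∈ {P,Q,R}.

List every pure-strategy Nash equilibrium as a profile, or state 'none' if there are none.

(A,P): not NE [P1→D gives 8>2; P2→R gives 3>1]
(A,Q): not NE [P1→B gives 11>8; P2→R gives 3>2]
(A,R): not NE [P1→C gives 5>4]
(B,P): not NE [P1→D gives 8>1; P2→R gives 2>0]
(B,Q): NE
(B,R): not NE [P1→C gives 5>3]
(C,P): not NE [P2→Q gives 5>2]
(C,Q): not NE [P1→B gives 11>9]
(C,R): not NE [P2→Q gives 5>2]
(D,P): NE
(D,Q): not NE [P1→B gives 11>1; P2→P gives 8>1]
(D,R): not NE [P1→C gives 5>2; P2→P gives 8>5]

PSNE = {(B,Q), (D,P)}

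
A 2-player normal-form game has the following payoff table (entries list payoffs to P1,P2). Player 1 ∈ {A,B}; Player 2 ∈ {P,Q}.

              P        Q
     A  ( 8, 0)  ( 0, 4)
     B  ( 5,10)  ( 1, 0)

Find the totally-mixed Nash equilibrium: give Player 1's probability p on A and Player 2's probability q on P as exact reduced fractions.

P1 indiff ⇒ q·8+(1-q)·0 = q·5+(1-q)·1 ⇒ q(3) = (1-q)(1) ⇒ q = 1/4
P2 indiff ⇒ p·0+(1-p)·10 = p·4+(1-p)·0 ⇒ p(-4) = (1-p)(-10) ⇒ p = 5/7

p=5/7, q=1/4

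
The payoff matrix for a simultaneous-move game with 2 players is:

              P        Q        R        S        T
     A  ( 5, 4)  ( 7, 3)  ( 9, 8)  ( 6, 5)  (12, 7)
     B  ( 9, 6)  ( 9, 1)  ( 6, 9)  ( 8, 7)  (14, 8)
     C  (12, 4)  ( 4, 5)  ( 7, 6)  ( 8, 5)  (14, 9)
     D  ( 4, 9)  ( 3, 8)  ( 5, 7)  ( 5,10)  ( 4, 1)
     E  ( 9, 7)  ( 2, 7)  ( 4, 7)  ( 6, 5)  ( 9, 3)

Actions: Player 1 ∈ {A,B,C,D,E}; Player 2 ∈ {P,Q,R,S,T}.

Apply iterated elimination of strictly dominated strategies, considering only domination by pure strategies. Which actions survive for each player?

P1 drop D (A beats it: P:5>4 Q:7>3 R:9>5 S:6>5 T:12>4)
P1 drop E (C beats it: P:12>9 Q:4>2 R:7>4 S:8>6 T:14>9)
P2 drop P (R beats it: A:8>4 B:9>6 C:6>4)
P2 drop Q (R beats it: A:8>3 B:9>1 C:6>5)
P2 drop S (R beats it: A:8>5 B:9>7 C:6>5)
P1→{A,B,C} P2→{R,T}

Remaining: P1:{A,B,C} P2:{R,T}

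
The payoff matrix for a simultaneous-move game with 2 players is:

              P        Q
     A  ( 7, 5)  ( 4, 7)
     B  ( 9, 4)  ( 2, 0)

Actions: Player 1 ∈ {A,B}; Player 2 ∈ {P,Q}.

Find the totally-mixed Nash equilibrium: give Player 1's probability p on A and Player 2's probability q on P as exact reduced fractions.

P1 mixes 2/3 on A; P2 mixes 1/2 on P

P1 indiff ⇒ q·7+(1-q)·4 = q·9+(1-q)·2 ⇒ q(-2) = (1-q)(-2) ⇒ q = 1/2
P2 indiff ⇒ p·5+(1-p)·4 = p·7+(1-p)·0 ⇒ p(-2) = (1-p)(-4) ⇒ p = 2/3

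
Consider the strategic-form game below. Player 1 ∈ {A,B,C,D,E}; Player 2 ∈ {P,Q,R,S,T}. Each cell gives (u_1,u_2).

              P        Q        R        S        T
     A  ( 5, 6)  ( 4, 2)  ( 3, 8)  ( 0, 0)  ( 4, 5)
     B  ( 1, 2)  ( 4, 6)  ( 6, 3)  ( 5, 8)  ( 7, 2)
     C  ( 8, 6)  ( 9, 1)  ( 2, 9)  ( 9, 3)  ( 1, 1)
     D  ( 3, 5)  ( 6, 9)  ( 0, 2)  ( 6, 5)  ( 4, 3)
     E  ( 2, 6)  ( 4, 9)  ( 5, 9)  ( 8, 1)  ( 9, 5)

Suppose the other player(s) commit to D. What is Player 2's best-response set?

u_2(P vs D) = 5
u_2(Q vs D) = 9
u_2(R vs D) = 2
u_2(S vs D) = 5
u_2(T vs D) = 3
max payoff 9 at {Q}

argmax u_2 = {Q}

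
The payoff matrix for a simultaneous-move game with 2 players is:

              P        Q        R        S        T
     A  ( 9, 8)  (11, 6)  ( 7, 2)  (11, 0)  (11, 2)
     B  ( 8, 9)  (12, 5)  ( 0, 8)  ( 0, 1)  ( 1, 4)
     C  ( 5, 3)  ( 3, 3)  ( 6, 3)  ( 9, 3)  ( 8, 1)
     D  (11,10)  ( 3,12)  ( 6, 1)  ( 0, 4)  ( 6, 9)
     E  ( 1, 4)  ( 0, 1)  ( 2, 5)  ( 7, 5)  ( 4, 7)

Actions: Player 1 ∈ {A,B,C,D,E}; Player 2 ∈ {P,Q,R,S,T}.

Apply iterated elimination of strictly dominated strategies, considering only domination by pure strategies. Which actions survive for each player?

Remaining: P1:{A,B,D} P2:{P,Q}

P1 drop C (A beats it: P:9>5 Q:11>3 R:7>6 S:11>9 T:11>8)
P1 drop E (A beats it: P:9>1 Q:11>0 R:7>2 S:11>7 T:11>4)
P2 drop R (P beats it: A:8>2 B:9>8 D:10>1)
P2 drop S (P beats it: A:8>0 B:9>1 D:10>4)
P2 drop T (P beats it: A:8>2 B:9>4 D:10>9)
P1→{A,B,D} P2→{P,Q}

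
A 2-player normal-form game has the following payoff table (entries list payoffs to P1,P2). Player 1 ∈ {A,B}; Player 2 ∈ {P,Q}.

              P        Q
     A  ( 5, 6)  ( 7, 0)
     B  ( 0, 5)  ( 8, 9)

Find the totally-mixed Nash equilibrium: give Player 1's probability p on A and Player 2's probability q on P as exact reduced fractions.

P1 indiff ⇒ q·5+(1-q)·7 = q·0+(1-q)·8 ⇒ q(5) = (1-q)(1) ⇒ q = 1/6
P2 indiff ⇒ p·6+(1-p)·5 = p·0+(1-p)·9 ⇒ p(6) = (1-p)(4) ⇒ p = 2/5

P1 mixes 2/5 on A; P2 mixes 1/6 on P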